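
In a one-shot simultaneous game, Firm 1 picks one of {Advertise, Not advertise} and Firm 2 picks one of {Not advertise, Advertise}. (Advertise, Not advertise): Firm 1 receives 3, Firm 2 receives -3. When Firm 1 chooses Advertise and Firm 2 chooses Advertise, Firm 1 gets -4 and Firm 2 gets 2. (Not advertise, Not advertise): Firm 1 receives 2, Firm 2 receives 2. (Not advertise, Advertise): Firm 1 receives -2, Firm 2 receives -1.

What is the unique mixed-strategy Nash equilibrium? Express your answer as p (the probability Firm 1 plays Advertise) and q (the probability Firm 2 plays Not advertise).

Set Firm 2's expected payoff from Not advertise equal to that from Advertise:
  Firm 2's payoff to Not advertise: p·(-3) + (1−p)·2 = -5p + 2
  Firm 2's payoff to Advertise: p·2 + (1−p)·(-1) = 3p - 1
  -5p + 2 = 3p - 1  ⇒  -8p = -3  ⇒  p = 3/8.
Firm 2's mix must leave Firm 1 indifferent between Advertise and Not advertise.
  Firm 1's payoff to Advertise: q·3 + (1−q)·(-4) = 7q - 4
  Firm 1's payoff to Not advertise: q·2 + (1−q)·(-2) = 4q - 2
  7q - 4 = 4q - 2  ⇒  3q = 2  ⇒  q = 2/3.

p = 3/8, q = 2/3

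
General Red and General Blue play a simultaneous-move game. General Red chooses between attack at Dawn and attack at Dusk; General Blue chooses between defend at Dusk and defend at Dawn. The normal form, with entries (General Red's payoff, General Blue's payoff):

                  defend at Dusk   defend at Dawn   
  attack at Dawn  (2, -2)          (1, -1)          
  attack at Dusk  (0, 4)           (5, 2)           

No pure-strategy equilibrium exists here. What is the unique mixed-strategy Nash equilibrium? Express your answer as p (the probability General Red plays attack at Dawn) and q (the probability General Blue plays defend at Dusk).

General Blue's indifference between defend at Dusk and defend at Dawn determines General Red's mixing probability p:
  General Blue's payoff to defend at Dusk: p·(-2) + (1−p)·4 = -6p + 4
  General Blue's payoff to defend at Dawn: p·(-1) + (1−p)·2 = -3p + 2
  -6p + 4 = -3p + 2  ⇒  -3p = -2  ⇒  p = 2/3.
General Blue's mix must leave General Red indifferent between attack at Dawn and attack at Dusk.
  General Red's payoff from attack at Dawn: q·2 + (1−q)·1 = q + 1
  General Red's payoff from attack at Dusk: q·0 + (1−q)·5 = -5q + 5
  q + 1 = -5q + 5  ⇒  6q = 4  ⇒  q = 2/3.

p = 2/3, q = 2/3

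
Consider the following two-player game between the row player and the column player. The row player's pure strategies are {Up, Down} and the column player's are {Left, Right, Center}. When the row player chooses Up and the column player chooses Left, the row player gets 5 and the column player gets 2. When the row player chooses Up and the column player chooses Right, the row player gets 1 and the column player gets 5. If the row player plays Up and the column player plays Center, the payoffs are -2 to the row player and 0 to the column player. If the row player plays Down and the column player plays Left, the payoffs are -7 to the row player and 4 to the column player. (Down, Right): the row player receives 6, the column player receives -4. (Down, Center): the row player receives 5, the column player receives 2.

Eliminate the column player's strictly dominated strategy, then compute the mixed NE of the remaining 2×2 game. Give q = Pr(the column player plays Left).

The column player's strategy Center is strictly dominated by Left: 2 > 0 and 4 > 2. Eliminate Center.
In a mixed equilibrium the row player is indifferent between Up and Down; this condition fixes q.
  the row player's payoff from Up: q·5 + (1−q)·1 = 4q + 1
  the row player's payoff from Down: q·(-7) + (1−q)·6 = -13q + 6
  4q + 1 = -13q + 6  ⇒  17q = 5  ⇒  q = 5/17.

q = 5/17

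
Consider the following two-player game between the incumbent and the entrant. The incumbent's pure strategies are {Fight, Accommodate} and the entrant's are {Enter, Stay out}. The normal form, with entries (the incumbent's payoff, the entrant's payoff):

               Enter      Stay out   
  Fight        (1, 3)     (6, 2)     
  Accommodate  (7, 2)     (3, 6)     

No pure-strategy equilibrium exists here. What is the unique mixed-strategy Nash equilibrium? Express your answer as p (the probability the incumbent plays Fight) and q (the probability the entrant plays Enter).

The incumbent's mix must leave the entrant indifferent between Enter and Stay out.
  the entrant's payoff to Enter: p·3 + (1−p)·2 = p + 2
  the entrant's payoff to Stay out: p·2 + (1−p)·6 = -4p + 6
  p + 2 = -4p + 6  ⇒  5p = 4  ⇒  p = 4/5.
For the incumbent to be willing to mix, the incumbent must be indifferent between Fight and Accommodate, which pins down the entrant's mix.
  the incumbent's payoff from Fight: q·1 + (1−q)·6 = -5q + 6
  the incumbent's payoff from Accommodate: q·7 + (1−q)·3 = 4q + 3
  -5q + 6 = 4q + 3  ⇒  -9q = -3  ⇒  q = 1/3.

p = 4/5, q = 1/3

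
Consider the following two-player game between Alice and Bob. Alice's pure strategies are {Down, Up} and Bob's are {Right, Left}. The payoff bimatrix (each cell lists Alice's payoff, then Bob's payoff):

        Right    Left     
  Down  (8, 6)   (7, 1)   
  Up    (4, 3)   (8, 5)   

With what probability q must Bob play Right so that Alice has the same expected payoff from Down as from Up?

q = 1/5

For Alice to be willing to mix, Alice must be indifferent between Down and Up, which pins down Bob's mix.
  Alice's payoff to Down: q·8 + (1−q)·7 = q + 7
  Alice's payoff to Up: q·4 + (1−q)·8 = -4q + 8
  q + 7 = -4q + 8  ⇒  5q = 1  ⇒  q = 1/5.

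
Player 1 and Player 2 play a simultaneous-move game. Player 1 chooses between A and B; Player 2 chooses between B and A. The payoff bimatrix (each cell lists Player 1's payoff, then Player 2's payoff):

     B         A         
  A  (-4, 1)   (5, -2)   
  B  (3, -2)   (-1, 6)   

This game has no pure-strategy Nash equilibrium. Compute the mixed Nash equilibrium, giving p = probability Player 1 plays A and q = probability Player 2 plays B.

Player 1's mix must leave Player 2 indifferent between B and A.
  Player 2's expected payoff from B: p·1 + (1−p)·(-2) = 3p - 2
  Player 2's expected payoff from A: p·(-2) + (1−p)·6 = -8p + 6
  3p - 2 = -8p + 6  ⇒  11p = 8  ⇒  p = 8/11.
In a mixed equilibrium Player 1 is indifferent between A and B; this condition fixes q.
  Player 1's payoff from A: q·(-4) + (1−q)·5 = -9q + 5
  Player 1's payoff from B: q·3 + (1−q)·(-1) = 4q - 1
  -9q + 5 = 4q - 1  ⇒  -13q = -6  ⇒  q = 6/13.

p = 8/11, q = 6/13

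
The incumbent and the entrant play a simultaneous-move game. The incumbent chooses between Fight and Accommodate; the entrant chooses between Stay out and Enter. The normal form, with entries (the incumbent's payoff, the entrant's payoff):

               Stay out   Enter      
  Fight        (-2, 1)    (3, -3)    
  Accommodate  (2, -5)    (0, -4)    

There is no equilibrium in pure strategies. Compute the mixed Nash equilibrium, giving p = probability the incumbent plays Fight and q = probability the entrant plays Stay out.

For the entrant to be willing to mix, the entrant must be indifferent between Stay out and Enter, which pins down the incumbent's mix.
  the entrant's payoff to Stay out: p·1 + (1−p)·(-5) = 6p - 5
  the entrant's payoff to Enter: p·(-3) + (1−p)·(-4) = p - 4
  6p - 5 = p - 4  ⇒  5p = 1  ⇒  p = 1/5.
In a mixed equilibrium the incumbent is indifferent between Fight and Accommodate; this condition fixes q.
  the incumbent's payoff to Fight: q·(-2) + (1−q)·3 = -5q + 3
  the incumbent's payoff to Accommodate: q·2 + (1−q)·0 = 2q
  -5q + 3 = 2q  ⇒  -7q = -3  ⇒  q = 3/7.

p = 1/5, q = 3/7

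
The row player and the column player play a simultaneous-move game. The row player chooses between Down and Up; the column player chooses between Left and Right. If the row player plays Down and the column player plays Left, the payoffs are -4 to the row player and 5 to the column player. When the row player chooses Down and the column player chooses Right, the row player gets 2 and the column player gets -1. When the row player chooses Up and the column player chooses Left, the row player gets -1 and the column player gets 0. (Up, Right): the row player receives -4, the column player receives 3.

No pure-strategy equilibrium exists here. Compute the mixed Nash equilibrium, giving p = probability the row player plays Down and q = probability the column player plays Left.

For the column player to be willing to mix, the column player must be indifferent between Left and Right, which pins down the row player's mix.
  the column player's payoff from Left: p·5 + (1−p)·0 = 5p
  the column player's payoff from Right: p·(-1) + (1−p)·3 = -4p + 3
  5p = -4p + 3  ⇒  9p = 3  ⇒  p = 1/3.
The row player's indifference between Down and Up determines the column player's mixing probability q:
  the row player's expected payoff from Down: q·(-4) + (1−q)·2 = -6q + 2
  the row player's expected payoff from Up: q·(-1) + (1−q)·(-4) = 3q - 4
  -6q + 2 = 3q - 4  ⇒  -9q = -6  ⇒  q = 2/3.

p = 1/3, q = 2/3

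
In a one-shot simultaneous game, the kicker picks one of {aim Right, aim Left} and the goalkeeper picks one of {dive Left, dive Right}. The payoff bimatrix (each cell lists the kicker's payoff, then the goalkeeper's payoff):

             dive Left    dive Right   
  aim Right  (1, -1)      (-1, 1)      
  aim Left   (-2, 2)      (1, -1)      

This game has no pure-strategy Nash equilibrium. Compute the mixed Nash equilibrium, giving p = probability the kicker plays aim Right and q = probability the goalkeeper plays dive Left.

p = 3/5, q = 2/5

For the goalkeeper to be willing to mix, the goalkeeper must be indifferent between dive Left and dive Right, which pins down the kicker's mix.
  the goalkeeper's expected payoff from dive Left: p·(-1) + (1−p)·2 = -3p + 2
  the goalkeeper's expected payoff from dive Right: p·1 + (1−p)·(-1) = 2p - 1
  -3p + 2 = 2p - 1  ⇒  -5p = -3  ⇒  p = 3/5.
In a mixed equilibrium the kicker is indifferent between aim Right and aim Left; this condition fixes q.
  the kicker's payoff from aim Right: q·1 + (1−q)·(-1) = 2q - 1
  the kicker's payoff from aim Left: q·(-2) + (1−q)·1 = -3q + 1
  2q - 1 = -3q + 1  ⇒  5q = 2  ⇒  q = 2/5.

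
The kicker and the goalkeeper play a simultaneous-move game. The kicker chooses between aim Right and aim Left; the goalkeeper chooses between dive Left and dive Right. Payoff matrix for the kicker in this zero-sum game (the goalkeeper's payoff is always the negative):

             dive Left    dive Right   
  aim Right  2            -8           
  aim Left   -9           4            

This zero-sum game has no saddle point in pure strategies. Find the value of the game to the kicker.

For the kicker to be willing to mix, the kicker must be indifferent between aim Right and aim Left, which pins down the goalkeeper's mix.
  the kicker's payoff to aim Right: q·2 + (1−q)·(-8) = 10q - 8
  the kicker's payoff to aim Left: q·(-9) + (1−q)·4 = -13q + 4
  10q - 8 = -13q + 4  ⇒  23q = 12  ⇒  q = 12/23.
The value is the kicker's expected payoff against this mix (using aim Right): (12/23)·2 + (11/23)·(-8) = -64/23.

v = -64/23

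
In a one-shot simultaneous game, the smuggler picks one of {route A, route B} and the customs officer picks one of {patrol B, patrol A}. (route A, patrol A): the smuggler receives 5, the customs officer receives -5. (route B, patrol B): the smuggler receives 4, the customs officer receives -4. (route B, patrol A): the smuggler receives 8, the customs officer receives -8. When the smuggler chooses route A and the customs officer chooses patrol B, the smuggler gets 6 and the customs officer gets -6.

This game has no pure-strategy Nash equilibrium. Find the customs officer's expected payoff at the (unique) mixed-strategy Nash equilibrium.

Set the customs officer's expected payoff from patrol B equal to that from patrol A:
  the customs officer's payoff from patrol B: p·(-6) + (1−p)·(-4) = -2p - 4
  the customs officer's payoff from patrol A: p·(-5) + (1−p)·(-8) = 3p - 8
  -2p - 4 = 3p - 8  ⇒  -5p = -4  ⇒  p = 4/5.
At equilibrium the customs officer is indifferent across columns, so the customs officer's payoff equals the payoff from patrol B: (4/5)·(-6) + (1/5)·(-4) = -28/5.

-28/5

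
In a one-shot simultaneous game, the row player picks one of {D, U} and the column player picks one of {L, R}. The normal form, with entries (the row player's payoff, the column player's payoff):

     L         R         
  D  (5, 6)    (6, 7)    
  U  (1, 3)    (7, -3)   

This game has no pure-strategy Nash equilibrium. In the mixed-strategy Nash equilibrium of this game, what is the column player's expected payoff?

39/7

In a mixed equilibrium the column player is indifferent between L and R; this condition fixes p.
  the column player's payoff from L: p·6 + (1−p)·3 = 3p + 3
  the column player's payoff from R: p·7 + (1−p)·(-3) = 10p - 3
  3p + 3 = 10p - 3  ⇒  -7p = -6  ⇒  p = 6/7.
At equilibrium the column player is indifferent across columns, so the column player's payoff equals the payoff from L: (6/7)·6 + (1/7)·3 = 39/7.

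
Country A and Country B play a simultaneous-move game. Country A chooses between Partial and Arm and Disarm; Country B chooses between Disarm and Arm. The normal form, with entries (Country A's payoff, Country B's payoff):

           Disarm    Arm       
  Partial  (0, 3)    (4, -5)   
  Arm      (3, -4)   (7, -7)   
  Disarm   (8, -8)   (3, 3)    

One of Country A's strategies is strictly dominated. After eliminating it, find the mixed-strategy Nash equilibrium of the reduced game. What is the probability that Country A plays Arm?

p = 11/14

Country A's strategy Partial is strictly dominated by Arm: 3 > 0 and 7 > 4. Eliminate Partial.
For Country B to be willing to mix, Country B must be indifferent between Disarm and Arm, which pins down Country A's mix.
  Country B's expected payoff from Disarm: p·(-4) + (1−p)·(-8) = 4p - 8
  Country B's expected payoff from Arm: p·(-7) + (1−p)·3 = -10p + 3
  4p - 8 = -10p + 3  ⇒  14p = 11  ⇒  p = 11/14.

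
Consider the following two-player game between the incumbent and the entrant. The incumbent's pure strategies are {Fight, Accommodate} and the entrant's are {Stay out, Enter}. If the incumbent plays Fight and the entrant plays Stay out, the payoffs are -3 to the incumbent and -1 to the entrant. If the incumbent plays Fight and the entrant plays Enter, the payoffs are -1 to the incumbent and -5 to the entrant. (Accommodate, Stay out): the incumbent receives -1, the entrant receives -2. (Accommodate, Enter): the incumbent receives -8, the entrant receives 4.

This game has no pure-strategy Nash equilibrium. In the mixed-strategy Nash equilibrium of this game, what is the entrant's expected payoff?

For the entrant to be willing to mix, the entrant must be indifferent between Stay out and Enter, which pins down the incumbent's mix.
  the entrant's payoff from Stay out: p·(-1) + (1−p)·(-2) = p - 2
  the entrant's payoff from Enter: p·(-5) + (1−p)·4 = -9p + 4
  p - 2 = -9p + 4  ⇒  10p = 6  ⇒  p = 3/5.
At equilibrium the entrant is indifferent across columns, so the entrant's payoff equals the payoff from Stay out: (3/5)·(-1) + (2/5)·(-2) = -7/5.

-7/5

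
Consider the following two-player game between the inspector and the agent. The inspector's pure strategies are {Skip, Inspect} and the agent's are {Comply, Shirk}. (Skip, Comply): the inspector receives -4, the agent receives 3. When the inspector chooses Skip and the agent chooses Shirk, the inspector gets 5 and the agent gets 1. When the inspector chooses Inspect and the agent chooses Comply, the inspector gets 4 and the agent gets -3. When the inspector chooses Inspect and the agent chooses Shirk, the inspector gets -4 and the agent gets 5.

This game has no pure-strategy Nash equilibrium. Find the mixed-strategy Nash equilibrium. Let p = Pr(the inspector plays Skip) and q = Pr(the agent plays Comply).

Set the agent's expected payoff from Comply equal to that from Shirk:
  the agent's expected payoff from Comply: p·3 + (1−p)·(-3) = 6p - 3
  the agent's expected payoff from Shirk: p·1 + (1−p)·5 = -4p + 5
  6p - 3 = -4p + 5  ⇒  10p = 8  ⇒  p = 4/5.
For the inspector to be willing to mix, the inspector must be indifferent between Skip and Inspect, which pins down the agent's mix.
  the inspector's payoff from Skip: q·(-4) + (1−q)·5 = -9q + 5
  the inspector's payoff from Inspect: q·4 + (1−q)·(-4) = 8q - 4
  -9q + 5 = 8q - 4  ⇒  -17q = -9  ⇒  q = 9/17.

p = 4/5, q = 9/17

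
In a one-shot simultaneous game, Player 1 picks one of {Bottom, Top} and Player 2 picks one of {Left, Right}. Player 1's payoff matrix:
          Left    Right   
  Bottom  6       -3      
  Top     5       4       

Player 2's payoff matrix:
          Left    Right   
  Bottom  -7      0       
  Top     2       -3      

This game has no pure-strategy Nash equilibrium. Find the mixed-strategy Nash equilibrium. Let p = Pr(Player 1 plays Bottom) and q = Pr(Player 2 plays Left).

p = 5/12, q = 7/8

In a mixed equilibrium Player 2 is indifferent between Left and Right; this condition fixes p.
  Player 2's payoff to Left: p·(-7) + (1−p)·2 = -9p + 2
  Player 2's payoff to Right: p·0 + (1−p)·(-3) = 3p - 3
  -9p + 2 = 3p - 3  ⇒  -12p = -5  ⇒  p = 5/12.
In a mixed equilibrium Player 1 is indifferent between Bottom and Top; this condition fixes q.
  Player 1's payoff to Bottom: q·6 + (1−q)·(-3) = 9q - 3
  Player 1's payoff to Top: q·5 + (1−q)·4 = q + 4
  9q - 3 = q + 4  ⇒  8q = 7  ⇒  q = 7/8.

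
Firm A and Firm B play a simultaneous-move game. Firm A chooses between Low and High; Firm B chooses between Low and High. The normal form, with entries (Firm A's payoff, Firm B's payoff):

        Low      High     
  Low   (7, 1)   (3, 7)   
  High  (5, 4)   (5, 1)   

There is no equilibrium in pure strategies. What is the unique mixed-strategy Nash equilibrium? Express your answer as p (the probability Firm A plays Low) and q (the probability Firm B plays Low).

Set Firm B's expected payoff from Low equal to that from High:
  Firm B's payoff from Low: p·1 + (1−p)·4 = -3p + 4
  Firm B's payoff from High: p·7 + (1−p)·1 = 6p + 1
  -3p + 4 = 6p + 1  ⇒  -9p = -3  ⇒  p = 1/3.
Set Firm A's expected payoff from Low equal to that from High:
  Firm A's expected payoff from Low: q·7 + (1−q)·3 = 4q + 3
  Firm A's expected payoff from High: q·5 + (1−q)·5 = 5
  4q + 3 = 5  ⇒  4q = 2  ⇒  q = 1/2.

p = 1/3, q = 1/2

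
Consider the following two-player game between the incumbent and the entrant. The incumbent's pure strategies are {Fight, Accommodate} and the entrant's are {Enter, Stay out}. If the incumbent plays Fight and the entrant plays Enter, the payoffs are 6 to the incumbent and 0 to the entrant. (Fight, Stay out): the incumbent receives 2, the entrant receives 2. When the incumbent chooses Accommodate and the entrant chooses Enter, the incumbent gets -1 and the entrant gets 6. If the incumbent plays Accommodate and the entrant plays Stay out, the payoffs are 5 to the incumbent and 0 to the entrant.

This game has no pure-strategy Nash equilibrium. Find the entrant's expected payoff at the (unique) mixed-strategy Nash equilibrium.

3/2

In a mixed equilibrium the entrant is indifferent between Enter and Stay out; this condition fixes p.
  the entrant's payoff to Enter: p·0 + (1−p)·6 = -6p + 6
  the entrant's payoff to Stay out: p·2 + (1−p)·0 = 2p
  -6p + 6 = 2p  ⇒  -8p = -6  ⇒  p = 3/4.
At equilibrium the entrant is indifferent across columns, so the entrant's payoff equals the payoff from Enter: (3/4)·0 + (1/4)·6 = 3/2.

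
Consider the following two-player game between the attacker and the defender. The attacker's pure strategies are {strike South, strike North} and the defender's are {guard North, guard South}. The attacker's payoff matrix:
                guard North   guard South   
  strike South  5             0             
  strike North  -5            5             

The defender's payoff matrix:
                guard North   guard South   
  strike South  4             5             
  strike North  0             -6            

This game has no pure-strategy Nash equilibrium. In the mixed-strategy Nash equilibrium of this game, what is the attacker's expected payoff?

In a mixed equilibrium the attacker is indifferent between strike South and strike North; this condition fixes q.
  the attacker's expected payoff from strike South: q·5 + (1−q)·0 = 5q
  the attacker's expected payoff from strike North: q·(-5) + (1−q)·5 = -10q + 5
  5q = -10q + 5  ⇒  15q = 5  ⇒  q = 1/3.
At equilibrium the attacker is indifferent across rows, so the attacker's payoff equals the payoff from strike South: (1/3)·5 + (2/3)·0 = 5/3.

5/3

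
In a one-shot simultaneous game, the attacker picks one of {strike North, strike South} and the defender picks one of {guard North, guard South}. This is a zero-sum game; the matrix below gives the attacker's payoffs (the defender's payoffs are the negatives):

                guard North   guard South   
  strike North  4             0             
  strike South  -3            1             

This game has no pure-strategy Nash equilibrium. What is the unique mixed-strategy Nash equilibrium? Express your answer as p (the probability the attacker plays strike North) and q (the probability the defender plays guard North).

Set the defender's expected payoff from guard North equal to that from guard South:
  the defender's payoff to guard North: p·(-4) + (1−p)·3 = -7p + 3
  the defender's payoff to guard South: p·0 + (1−p)·(-1) = p - 1
  -7p + 3 = p - 1  ⇒  -8p = -4  ⇒  p = 1/2.
For the attacker to be willing to mix, the attacker must be indifferent between strike North and strike South, which pins down the defender's mix.
  the attacker's payoff from strike North: q·4 + (1−q)·0 = 4q
  the attacker's payoff from strike South: q·(-3) + (1−q)·1 = -4q + 1
  4q = -4q + 1  ⇒  8q = 1  ⇒  q = 1/8.

p = 1/2, q = 1/8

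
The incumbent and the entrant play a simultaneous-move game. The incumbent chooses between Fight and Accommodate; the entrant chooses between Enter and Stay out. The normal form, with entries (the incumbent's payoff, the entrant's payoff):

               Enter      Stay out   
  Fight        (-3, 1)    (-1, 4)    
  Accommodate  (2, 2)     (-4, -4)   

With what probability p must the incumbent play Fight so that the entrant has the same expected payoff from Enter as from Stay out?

In a mixed equilibrium the entrant is indifferent between Enter and Stay out; this condition fixes p.
  the entrant's expected payoff from Enter: p·1 + (1−p)·2 = -p + 2
  the entrant's expected payoff from Stay out: p·4 + (1−p)·(-4) = 8p - 4
  -p + 2 = 8p - 4  ⇒  -9p = -6  ⇒  p = 2/3.

p = 2/3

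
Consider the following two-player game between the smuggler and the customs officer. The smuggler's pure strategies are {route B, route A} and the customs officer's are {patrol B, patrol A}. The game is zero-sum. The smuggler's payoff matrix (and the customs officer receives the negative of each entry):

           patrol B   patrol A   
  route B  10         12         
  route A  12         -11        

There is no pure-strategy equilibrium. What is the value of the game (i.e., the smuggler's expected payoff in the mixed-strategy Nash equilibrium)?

Set the smuggler's expected payoff from route B equal to that from route A:
  the smuggler's payoff to route B: q·10 + (1−q)·12 = -2q + 12
  the smuggler's payoff to route A: q·12 + (1−q)·(-11) = 23q - 11
  -2q + 12 = 23q - 11  ⇒  -25q = -23  ⇒  q = 23/25.
The value is the smuggler's expected payoff against this mix (using route B): (23/25)·10 + (2/25)·12 = 254/25.

v = 254/25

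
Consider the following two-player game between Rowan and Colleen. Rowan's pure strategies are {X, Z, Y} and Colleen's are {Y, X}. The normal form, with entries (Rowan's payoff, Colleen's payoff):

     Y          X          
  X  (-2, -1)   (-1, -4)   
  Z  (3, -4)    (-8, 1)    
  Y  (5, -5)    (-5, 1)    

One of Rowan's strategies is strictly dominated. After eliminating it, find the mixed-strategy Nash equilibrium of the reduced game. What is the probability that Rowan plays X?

Rowan's strategy Z is strictly dominated by Y: 5 > 3 and -5 > -8. Eliminate Z.
Colleen's indifference between Y and X determines Rowan's mixing probability p:
  Colleen's expected payoff from Y: p·(-1) + (1−p)·(-5) = 4p - 5
  Colleen's expected payoff from X: p·(-4) + (1−p)·1 = -5p + 1
  4p - 5 = -5p + 1  ⇒  9p = 6  ⇒  p = 2/3.

p = 2/3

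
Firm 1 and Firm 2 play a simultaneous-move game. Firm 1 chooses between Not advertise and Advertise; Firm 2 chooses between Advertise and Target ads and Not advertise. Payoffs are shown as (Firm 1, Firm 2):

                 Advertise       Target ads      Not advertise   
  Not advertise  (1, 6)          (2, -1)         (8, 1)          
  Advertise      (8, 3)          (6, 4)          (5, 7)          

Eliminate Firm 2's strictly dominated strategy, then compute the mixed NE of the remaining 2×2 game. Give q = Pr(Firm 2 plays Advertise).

q = 3/10

Firm 2's strategy Target ads is strictly dominated by Not advertise: 1 > -1 and 7 > 4. Eliminate Target ads.
Firm 1's indifference between Not advertise and Advertise determines Firm 2's mixing probability q:
  Firm 1's payoff from Not advertise: q·1 + (1−q)·8 = -7q + 8
  Firm 1's payoff from Advertise: q·8 + (1−q)·5 = 3q + 5
  -7q + 8 = 3q + 5  ⇒  -10q = -3  ⇒  q = 3/10.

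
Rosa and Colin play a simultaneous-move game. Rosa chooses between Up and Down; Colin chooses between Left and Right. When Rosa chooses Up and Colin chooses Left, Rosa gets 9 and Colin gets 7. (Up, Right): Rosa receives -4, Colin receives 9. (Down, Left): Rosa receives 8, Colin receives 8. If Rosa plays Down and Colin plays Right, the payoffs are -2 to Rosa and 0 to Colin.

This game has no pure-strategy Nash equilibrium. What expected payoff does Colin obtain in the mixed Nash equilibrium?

In a mixed equilibrium Colin is indifferent between Left and Right; this condition fixes p.
  Colin's payoff to Left: p·7 + (1−p)·8 = -p + 8
  Colin's payoff to Right: p·9 + (1−p)·0 = 9p
  -p + 8 = 9p  ⇒  -10p = -8  ⇒  p = 4/5.
At equilibrium Colin is indifferent across columns, so Colin's payoff equals the payoff from Left: (4/5)·7 + (1/5)·8 = 36/5.

36/5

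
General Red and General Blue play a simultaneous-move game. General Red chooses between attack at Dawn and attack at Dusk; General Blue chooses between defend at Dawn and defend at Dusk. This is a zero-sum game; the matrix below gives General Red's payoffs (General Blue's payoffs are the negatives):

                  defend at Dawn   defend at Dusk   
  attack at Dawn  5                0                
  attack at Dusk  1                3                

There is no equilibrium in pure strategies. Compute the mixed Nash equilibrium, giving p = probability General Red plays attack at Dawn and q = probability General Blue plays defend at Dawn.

General Blue's indifference between defend at Dawn and defend at Dusk determines General Red's mixing probability p:
  General Blue's payoff from defend at Dawn: p·(-5) + (1−p)·(-1) = -4p - 1
  General Blue's payoff from defend at Dusk: p·0 + (1−p)·(-3) = 3p - 3
  -4p - 1 = 3p - 3  ⇒  -7p = -2  ⇒  p = 2/7.
In a mixed equilibrium General Red is indifferent between attack at Dawn and attack at Dusk; this condition fixes q.
  General Red's expected payoff from attack at Dawn: q·5 + (1−q)·0 = 5q
  General Red's expected payoff from attack at Dusk: q·1 + (1−q)·3 = -2q + 3
  5q = -2q + 3  ⇒  7q = 3  ⇒  q = 3/7.

p = 2/7, q = 3/7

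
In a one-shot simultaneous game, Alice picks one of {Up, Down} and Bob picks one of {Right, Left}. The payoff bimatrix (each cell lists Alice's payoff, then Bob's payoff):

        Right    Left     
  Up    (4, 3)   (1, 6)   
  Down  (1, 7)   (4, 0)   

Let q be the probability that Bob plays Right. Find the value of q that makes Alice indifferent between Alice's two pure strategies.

Bob's mix must leave Alice indifferent between Up and Down.
  Alice's expected payoff from Up: q·4 + (1−q)·1 = 3q + 1
  Alice's expected payoff from Down: q·1 + (1−q)·4 = -3q + 4
  3q + 1 = -3q + 4  ⇒  6q = 3  ⇒  q = 1/2.

q = 1/2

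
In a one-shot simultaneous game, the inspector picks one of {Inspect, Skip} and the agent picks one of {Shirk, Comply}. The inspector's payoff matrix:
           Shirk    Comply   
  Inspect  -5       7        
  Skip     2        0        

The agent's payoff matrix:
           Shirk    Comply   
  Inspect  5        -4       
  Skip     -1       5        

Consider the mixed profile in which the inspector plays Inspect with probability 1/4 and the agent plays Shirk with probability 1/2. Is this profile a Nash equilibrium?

Given the inspector's mix p = 1/4, the agent's payoff from Shirk is 1/2 but from Comply is 11/4. The agent strictly prefers Comply, so the agent would not mix.
So the proposed profile is not a Nash equilibrium.

No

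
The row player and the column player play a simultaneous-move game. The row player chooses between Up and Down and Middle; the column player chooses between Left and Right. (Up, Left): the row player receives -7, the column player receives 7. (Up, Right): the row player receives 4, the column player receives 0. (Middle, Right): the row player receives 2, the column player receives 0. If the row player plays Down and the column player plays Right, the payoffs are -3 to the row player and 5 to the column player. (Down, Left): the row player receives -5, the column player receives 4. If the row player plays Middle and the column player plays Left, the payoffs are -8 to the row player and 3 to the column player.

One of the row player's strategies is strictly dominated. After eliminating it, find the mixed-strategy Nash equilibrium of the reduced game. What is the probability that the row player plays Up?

p = 1/8

The row player's strategy Middle is strictly dominated by Up: -7 > -8 and 4 > 2. Eliminate Middle.
The column player's indifference between Left and Right determines the row player's mixing probability p:
  the column player's expected payoff from Left: p·7 + (1−p)·4 = 3p + 4
  the column player's expected payoff from Right: p·0 + (1−p)·5 = -5p + 5
  3p + 4 = -5p + 5  ⇒  8p = 1  ⇒  p = 1/8.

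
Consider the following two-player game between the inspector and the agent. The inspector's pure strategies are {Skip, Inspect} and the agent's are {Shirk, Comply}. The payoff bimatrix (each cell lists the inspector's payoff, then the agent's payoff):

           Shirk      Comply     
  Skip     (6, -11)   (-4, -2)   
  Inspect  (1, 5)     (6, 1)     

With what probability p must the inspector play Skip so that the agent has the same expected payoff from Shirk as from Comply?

p = 4/13

The inspector's mix must leave the agent indifferent between Shirk and Comply.
  the agent's payoff to Shirk: p·(-11) + (1−p)·5 = -16p + 5
  the agent's payoff to Comply: p·(-2) + (1−p)·1 = -3p + 1
  -16p + 5 = -3p + 1  ⇒  -13p = -4  ⇒  p = 4/13.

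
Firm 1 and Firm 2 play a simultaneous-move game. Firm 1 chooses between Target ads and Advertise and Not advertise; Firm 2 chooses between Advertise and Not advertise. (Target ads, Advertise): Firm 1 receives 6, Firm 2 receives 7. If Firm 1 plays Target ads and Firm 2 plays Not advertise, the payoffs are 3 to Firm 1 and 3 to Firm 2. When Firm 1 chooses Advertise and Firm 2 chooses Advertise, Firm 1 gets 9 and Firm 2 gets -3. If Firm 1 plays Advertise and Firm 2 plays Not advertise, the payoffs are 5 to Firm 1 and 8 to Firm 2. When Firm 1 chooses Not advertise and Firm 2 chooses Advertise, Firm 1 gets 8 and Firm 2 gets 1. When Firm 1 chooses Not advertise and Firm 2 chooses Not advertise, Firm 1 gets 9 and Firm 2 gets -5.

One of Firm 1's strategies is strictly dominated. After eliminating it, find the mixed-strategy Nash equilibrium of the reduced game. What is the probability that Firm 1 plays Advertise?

Firm 1's strategy Target ads is strictly dominated by Advertise: 9 > 6 and 5 > 3. Eliminate Target ads.
Set Firm 2's expected payoff from Advertise equal to that from Not advertise:
  Firm 2's payoff to Advertise: p·(-3) + (1−p)·1 = -4p + 1
  Firm 2's payoff to Not advertise: p·8 + (1−p)·(-5) = 13p - 5
  -4p + 1 = 13p - 5  ⇒  -17p = -6  ⇒  p = 6/17.

p = 6/17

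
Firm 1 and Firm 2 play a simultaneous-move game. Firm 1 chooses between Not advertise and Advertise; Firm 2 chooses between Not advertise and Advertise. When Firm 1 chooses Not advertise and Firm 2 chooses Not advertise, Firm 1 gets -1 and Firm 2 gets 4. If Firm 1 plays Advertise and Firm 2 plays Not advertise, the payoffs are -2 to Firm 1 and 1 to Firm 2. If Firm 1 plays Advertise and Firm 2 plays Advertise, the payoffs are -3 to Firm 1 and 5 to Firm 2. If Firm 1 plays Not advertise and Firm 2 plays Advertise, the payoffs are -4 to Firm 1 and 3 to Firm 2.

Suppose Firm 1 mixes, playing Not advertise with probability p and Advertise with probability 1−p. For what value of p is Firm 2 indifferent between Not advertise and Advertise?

For Firm 2 to be willing to mix, Firm 2 must be indifferent between Not advertise and Advertise, which pins down Firm 1's mix.
  Firm 2's payoff to Not advertise: p·4 + (1−p)·1 = 3p + 1
  Firm 2's payoff to Advertise: p·3 + (1−p)·5 = -2p + 5
  3p + 1 = -2p + 5  ⇒  5p = 4  ⇒  p = 4/5.

p = 4/5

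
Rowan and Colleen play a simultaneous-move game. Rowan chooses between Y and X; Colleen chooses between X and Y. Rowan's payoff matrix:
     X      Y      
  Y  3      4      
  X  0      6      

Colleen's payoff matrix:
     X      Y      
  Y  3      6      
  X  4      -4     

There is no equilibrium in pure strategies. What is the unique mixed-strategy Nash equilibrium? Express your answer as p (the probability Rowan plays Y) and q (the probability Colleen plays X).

p = 8/11, q = 2/5

Rowan's mix must leave Colleen indifferent between X and Y.
  Colleen's expected payoff from X: p·3 + (1−p)·4 = -p + 4
  Colleen's expected payoff from Y: p·6 + (1−p)·(-4) = 10p - 4
  -p + 4 = 10p - 4  ⇒  -11p = -8  ⇒  p = 8/11.
Set Rowan's expected payoff from Y equal to that from X:
  Rowan's expected payoff from Y: q·3 + (1−q)·4 = -q + 4
  Rowan's expected payoff from X: q·0 + (1−q)·6 = -6q + 6
  -q + 4 = -6q + 6  ⇒  5q = 2  ⇒  q = 2/5.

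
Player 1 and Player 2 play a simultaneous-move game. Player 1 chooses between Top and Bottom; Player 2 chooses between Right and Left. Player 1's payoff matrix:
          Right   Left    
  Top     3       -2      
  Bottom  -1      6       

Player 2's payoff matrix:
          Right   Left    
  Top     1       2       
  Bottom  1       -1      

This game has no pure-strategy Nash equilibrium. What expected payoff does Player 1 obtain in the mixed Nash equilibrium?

Set Player 1's expected payoff from Top equal to that from Bottom:
  Player 1's expected payoff from Top: q·3 + (1−q)·(-2) = 5q - 2
  Player 1's expected payoff from Bottom: q·(-1) + (1−q)·6 = -7q + 6
  5q - 2 = -7q + 6  ⇒  12q = 8  ⇒  q = 2/3.
At equilibrium Player 1 is indifferent across rows, so Player 1's payoff equals the payoff from Top: (2/3)·3 + (1/3)·(-2) = 4/3.

4/3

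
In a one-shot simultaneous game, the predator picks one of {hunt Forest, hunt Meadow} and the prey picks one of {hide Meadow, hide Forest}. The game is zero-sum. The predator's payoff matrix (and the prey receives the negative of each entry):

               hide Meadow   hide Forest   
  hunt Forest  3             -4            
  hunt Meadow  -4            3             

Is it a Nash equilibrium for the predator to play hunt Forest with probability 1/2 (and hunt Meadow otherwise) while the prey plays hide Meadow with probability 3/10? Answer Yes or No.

No

Given the prey's mix q = 3/10, the predator's payoff from hunt Forest is -19/10 but from hunt Meadow is 9/10. The predator strictly prefers hunt Meadow, so the predator would not mix.
So the proposed profile is not a Nash equilibrium.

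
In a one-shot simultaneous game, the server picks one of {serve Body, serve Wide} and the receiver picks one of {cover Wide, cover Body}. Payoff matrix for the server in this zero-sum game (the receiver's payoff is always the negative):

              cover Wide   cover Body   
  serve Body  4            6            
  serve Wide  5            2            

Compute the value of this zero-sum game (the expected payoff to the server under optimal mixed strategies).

v = 22/5

In a mixed equilibrium the server is indifferent between serve Body and serve Wide; this condition fixes q.
  the server's payoff to serve Body: q·4 + (1−q)·6 = -2q + 6
  the server's payoff to serve Wide: q·5 + (1−q)·2 = 3q + 2
  -2q + 6 = 3q + 2  ⇒  -5q = -4  ⇒  q = 4/5.
The value is the server's expected payoff against this mix (using serve Body): (4/5)·4 + (1/5)·6 = 22/5.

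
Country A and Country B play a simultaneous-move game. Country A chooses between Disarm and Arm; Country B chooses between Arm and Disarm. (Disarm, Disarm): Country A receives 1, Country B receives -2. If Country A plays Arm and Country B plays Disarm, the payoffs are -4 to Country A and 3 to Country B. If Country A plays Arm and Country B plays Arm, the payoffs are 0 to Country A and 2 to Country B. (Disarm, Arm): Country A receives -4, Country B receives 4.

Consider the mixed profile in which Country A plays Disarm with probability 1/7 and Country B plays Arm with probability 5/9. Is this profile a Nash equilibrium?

Check Country B's indifference given Country A's mix p = 1/7:
  payoff from Arm = 16/7; payoff from Disarm = 16/7 — equal.
Check Country A's indifference given Country B's mix q = 5/9:
  payoff from Disarm = -16/9; payoff from Arm = -16/9 — equal.
Both players are indifferent, so neither can profitably deviate.

Yes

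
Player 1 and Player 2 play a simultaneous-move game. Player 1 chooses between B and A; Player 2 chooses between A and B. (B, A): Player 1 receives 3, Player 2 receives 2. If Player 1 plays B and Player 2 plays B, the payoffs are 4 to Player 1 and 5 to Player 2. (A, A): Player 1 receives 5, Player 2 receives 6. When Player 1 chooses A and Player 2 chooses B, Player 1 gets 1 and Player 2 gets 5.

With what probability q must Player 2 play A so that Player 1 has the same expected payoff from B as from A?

For Player 1 to be willing to mix, Player 1 must be indifferent between B and A, which pins down Player 2's mix.
  Player 1's expected payoff from B: q·3 + (1−q)·4 = -q + 4
  Player 1's expected payoff from A: q·5 + (1−q)·1 = 4q + 1
  -q + 4 = 4q + 1  ⇒  -5q = -3  ⇒  q = 3/5.

q = 3/5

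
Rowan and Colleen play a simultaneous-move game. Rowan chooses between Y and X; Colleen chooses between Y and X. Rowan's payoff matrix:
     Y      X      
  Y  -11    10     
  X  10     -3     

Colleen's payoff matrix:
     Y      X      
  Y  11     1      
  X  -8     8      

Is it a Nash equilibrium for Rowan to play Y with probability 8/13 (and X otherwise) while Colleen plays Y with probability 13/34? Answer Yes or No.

Yes

Check Colleen's indifference given Rowan's mix p = 8/13:
  payoff from Y = 48/13; payoff from X = 48/13 — equal.
Check Rowan's indifference given Colleen's mix q = 13/34:
  payoff from Y = 67/34; payoff from X = 67/34 — equal.
Both players are indifferent, so neither can profitably deviate.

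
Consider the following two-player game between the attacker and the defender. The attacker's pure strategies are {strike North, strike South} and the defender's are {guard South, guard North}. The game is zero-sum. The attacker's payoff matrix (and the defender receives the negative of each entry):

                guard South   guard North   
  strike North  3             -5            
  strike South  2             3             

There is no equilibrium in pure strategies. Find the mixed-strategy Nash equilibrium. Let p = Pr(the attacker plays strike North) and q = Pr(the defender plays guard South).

p = 1/9, q = 8/9

For the defender to be willing to mix, the defender must be indifferent between guard South and guard North, which pins down the attacker's mix.
  the defender's expected payoff from guard South: p·(-3) + (1−p)·(-2) = -p - 2
  the defender's expected payoff from guard North: p·5 + (1−p)·(-3) = 8p - 3
  -p - 2 = 8p - 3  ⇒  -9p = -1  ⇒  p = 1/9.
The attacker's indifference between strike North and strike South determines the defender's mixing probability q:
  the attacker's expected payoff from strike North: q·3 + (1−q)·(-5) = 8q - 5
  the attacker's expected payoff from strike South: q·2 + (1−q)·3 = -q + 3
  8q - 5 = -q + 3  ⇒  9q = 8  ⇒  q = 8/9.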